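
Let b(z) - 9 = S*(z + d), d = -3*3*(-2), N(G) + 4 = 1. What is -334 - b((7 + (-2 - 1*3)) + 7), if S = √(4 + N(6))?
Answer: -370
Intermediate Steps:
N(G) = -3 (N(G) = -4 + 1 = -3)
S = 1 (S = √(4 - 3) = √1 = 1)
d = 18 (d = -9*(-2) = 18)
b(z) = 27 + z (b(z) = 9 + 1*(z + 18) = 9 + 1*(18 + z) = 9 + (18 + z) = 27 + z)
-334 - b((7 + (-2 - 1*3)) + 7) = -334 - (27 + ((7 + (-2 - 1*3)) + 7)) = -334 - (27 + ((7 + (-2 - 3)) + 7)) = -334 - (27 + ((7 - 5) + 7)) = -334 - (27 + (2 + 7)) = -334 - (27 + 9) = -334 - 1*36 = -334 - 36 = -370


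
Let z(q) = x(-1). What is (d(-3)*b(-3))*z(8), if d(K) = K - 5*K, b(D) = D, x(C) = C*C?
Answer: -36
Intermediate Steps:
x(C) = C**2
z(q) = 1 (z(q) = (-1)**2 = 1)
d(K) = -4*K
(d(-3)*b(-3))*z(8) = (-4*(-3)*(-3))*1 = (12*(-3))*1 = -36*1 = -36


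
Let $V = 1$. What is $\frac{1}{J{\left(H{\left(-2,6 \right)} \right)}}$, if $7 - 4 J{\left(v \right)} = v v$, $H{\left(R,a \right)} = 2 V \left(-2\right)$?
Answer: $- \frac{4}{9} \approx -0.44444$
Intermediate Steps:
$H{\left(R,a \right)} = -4$ ($H{\left(R,a \right)} = 2 \cdot 1 \left(-2\right) = 2 \left(-2\right) = -4$)
$J{\left(v \right)} = \frac{7}{4} - \frac{v^{2}}{4}$ ($J{\left(v \right)} = \frac{7}{4} - \frac{v v}{4} = \frac{7}{4} - \frac{v^{2}}{4}$)
$\frac{1}{J{\left(H{\left(-2,6 \right)} \right)}} = \frac{1}{\frac{7}{4} - \frac{\left(-4\right)^{2}}{4}} = \frac{1}{\frac{7}{4} - 4} = \frac{1}{- \frac{9}{4}} = - \frac{4}{9}$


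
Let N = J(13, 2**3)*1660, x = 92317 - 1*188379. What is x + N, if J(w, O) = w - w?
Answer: -96062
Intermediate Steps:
x = -96062 (x = 92317 - 188379 = -96062)
J(w, O) = 0
N = 0 (N = 0*1660 = 0)
x + N = -96062 + 0 = -96062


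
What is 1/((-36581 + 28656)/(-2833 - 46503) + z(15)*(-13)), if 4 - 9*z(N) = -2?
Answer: -148008/1258961 ≈ -0.11756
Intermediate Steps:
z(N) = ⅔ (z(N) = 4/9 - ⅑*(-2) = 4/9 + 2/9 = ⅔)
1/((-36581 + 28656)/(-2833 - 46503) + z(15)*(-13)) = 1/((-36581 + 28656)/(-2833 - 46503) + (⅔)*(-13)) = 1/(-7925/(-49336) - 26/3) = 1/(-7925*(-1/49336) - 26/3) = 1/(7925/49336 - 26/3) = 1/(-1258961/148008) = -148008/1258961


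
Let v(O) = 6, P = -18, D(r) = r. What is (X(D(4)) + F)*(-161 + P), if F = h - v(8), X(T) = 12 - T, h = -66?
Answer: 11456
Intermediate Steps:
F = -72 (F = -66 - 1*6 = -66 - 6 = -72)
(X(D(4)) + F)*(-161 + P) = ((12 - 1*4) - 72)*(-161 - 18) = ((12 - 4) - 72)*(-179) = (8 - 72)*(-179) = -64*(-179) = 11456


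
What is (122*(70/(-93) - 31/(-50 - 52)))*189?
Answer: -5453217/527 ≈ -10348.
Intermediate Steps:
(122*(70/(-93) - 31/(-50 - 52)))*189 = (122*(70*(-1/93) - 31/(-102)))*189 = (122*(-70/93 - 31*(-1/102)))*189 = (122*(-70/93 + 31/102))*189 = (122*(-473/1054))*189 = -28853/527*189 = -5453217/527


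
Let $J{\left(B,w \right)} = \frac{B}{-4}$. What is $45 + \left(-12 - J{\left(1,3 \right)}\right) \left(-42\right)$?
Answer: $\frac{1077}{2} \approx 538.5$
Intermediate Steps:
$J{\left(B,w \right)} = - \frac{B}{4}$ ($J{\left(B,w \right)} = B \left(- \frac{1}{4}\right) = - \frac{B}{4}$)
$45 + \left(-12 - J{\left(1,3 \right)}\right) \left(-42\right) = 45 + \left(-12 - \left(- \frac{1}{4}\right) 1\right) \left(-42\right) = 45 + \left(-12 - - \frac{1}{4}\right) \left(-42\right) = 45 + \left(-12 + \frac{1}{4}\right) \left(-42\right) = 45 - - \frac{987}{2} = 45 + \frac{987}{2} = \frac{1077}{2}$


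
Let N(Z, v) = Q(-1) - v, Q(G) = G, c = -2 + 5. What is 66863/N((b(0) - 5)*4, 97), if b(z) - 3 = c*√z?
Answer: -66863/98 ≈ -682.28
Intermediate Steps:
c = 3
b(z) = 3 + 3*√z
N(Z, v) = -1 - v
66863/N((b(0) - 5)*4, 97) = 66863/(-1 - 1*97) = 66863/(-1 - 97) = 66863/(-98) = 66863*(-1/98) = -66863/98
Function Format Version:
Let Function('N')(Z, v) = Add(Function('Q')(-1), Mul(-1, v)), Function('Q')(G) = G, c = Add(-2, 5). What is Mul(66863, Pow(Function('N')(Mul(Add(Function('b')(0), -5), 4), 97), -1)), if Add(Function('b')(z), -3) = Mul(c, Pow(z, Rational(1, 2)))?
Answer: Rational(-66863, 98) ≈ -682.28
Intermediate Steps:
c = 3
Function('b')(z) = Add(3, Mul(3, Pow(z, Rational(1, 2))))
Function('N')(Z, v) = Add(-1, Mul(-1, v))
Mul(66863, Pow(Function('N')(Mul(Add(Function('b')(0), -5), 4), 97), -1)) = Mul(66863, Pow(Add(-1, Mul(-1, 97)), -1)) = Mul(66863, Pow(Add(-1, -97), -1)) = Mul(66863, Pow(-98, -1)) = Mul(66863, Rational(-1, 98)) = Rational(-66863, 98)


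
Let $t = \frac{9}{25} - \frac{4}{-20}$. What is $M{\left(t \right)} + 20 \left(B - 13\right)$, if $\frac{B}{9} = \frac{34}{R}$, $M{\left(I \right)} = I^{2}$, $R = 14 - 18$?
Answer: $- \frac{1118554}{625} \approx -1789.7$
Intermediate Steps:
$t = \frac{14}{25}$ ($t = 9 \cdot \frac{1}{25} - - \frac{1}{5} = \frac{9}{25} + \frac{1}{5} = \frac{14}{25} \approx 0.56$)
$R = -4$ ($R = 14 - 18 = -4$)
$B = - \frac{153}{2}$ ($B = 9 \frac{34}{-4} = 9 \cdot 34 \left(- \frac{1}{4}\right) = 9 \left(- \frac{17}{2}\right) = - \frac{153}{2} \approx -76.5$)
$M{\left(t \right)} + 20 \left(B - 13\right) = \left(\frac{14}{25}\right)^{2} + 20 \left(- \frac{153}{2} - 13\right) = \frac{196}{625} + 20 \left(- \frac{179}{2}\right) = \frac{196}{625} - 1790 = - \frac{1118554}{625}$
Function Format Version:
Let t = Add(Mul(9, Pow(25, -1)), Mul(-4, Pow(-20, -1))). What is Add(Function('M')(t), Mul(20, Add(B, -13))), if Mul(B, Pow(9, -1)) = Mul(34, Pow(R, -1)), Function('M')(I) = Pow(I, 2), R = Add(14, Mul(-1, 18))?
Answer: Rational(-1118554, 625) ≈ -1789.7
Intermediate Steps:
t = Rational(14, 25) (t = Add(Mul(9, Rational(1, 25)), Mul(-4, Rational(-1, 20))) = Add(Rational(9, 25), Rational(1, 5)) = Rational(14, 25) ≈ 0.56000)
R = -4 (R = Add(14, -18) = -4)
B = Rational(-153, 2) (B = Mul(9, Mul(34, Pow(-4, -1))) = Mul(9, Mul(34, Rational(-1, 4))) = Mul(9, Rational(-17, 2)) = Rational(-153, 2) ≈ -76.500)
Add(Function('M')(t), Mul(20, Add(B, -13))) = Add(Pow(Rational(14, 25), 2), Mul(20, Add(Rational(-153, 2), -13))) = Add(Rational(196, 625), Mul(20, Rational(-179, 2))) = Add(Rational(196, 625), -1790) = Rational(-1118554, 625)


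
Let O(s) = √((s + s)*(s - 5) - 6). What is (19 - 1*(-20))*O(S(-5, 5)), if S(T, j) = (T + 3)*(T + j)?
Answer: 39*I*√6 ≈ 95.53*I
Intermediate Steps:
S(T, j) = (3 + T)*(T + j)
O(s) = √(-6 + 2*s*(-5 + s)) (O(s) = √((2*s)*(-5 + s) - 6) = √(2*s*(-5 + s) - 6) = √(-6 + 2*s*(-5 + s)))
(19 - 1*(-20))*O(S(-5, 5)) = (19 - 1*(-20))*√(-6 - 10*((-5)² + 3*(-5) + 3*5 - 5*5) + 2*((-5)² + 3*(-5) + 3*5 - 5*5)²) = (19 + 20)*√(-6 - 10*(25 - 15 + 15 - 25) + 2*(25 - 15 + 15 - 25)²) = 39*√(-6 - 10*0 + 2*0²) = 39*√(-6 + 0 + 2*0) = 39*√(-6 + 0 + 0) = 39*√(-6) = 39*(I*√6) = 39*I*√6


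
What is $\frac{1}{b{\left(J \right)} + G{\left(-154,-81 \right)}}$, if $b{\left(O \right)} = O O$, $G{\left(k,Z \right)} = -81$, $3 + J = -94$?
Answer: $\frac{1}{9328} \approx 0.0001072$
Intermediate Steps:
$J = -97$ ($J = -3 - 94 = -97$)
$b{\left(O \right)} = O^{2}$
$\frac{1}{b{\left(J \right)} + G{\left(-154,-81 \right)}} = \frac{1}{\left(-97\right)^{2} - 81} = \frac{1}{9409 - 81} = \frac{1}{9328}$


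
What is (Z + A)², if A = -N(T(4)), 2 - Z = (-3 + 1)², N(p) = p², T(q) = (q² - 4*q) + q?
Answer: 324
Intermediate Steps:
T(q) = q² - 3*q
Z = -2 (Z = 2 - (-3 + 1)² = 2 - 1*(-2)² = 2 - 1*4 = 2 - 4 = -2)
A = -16 (A = -(4*(-3 + 4))² = -(4*1)² = -1*4² = -1*16 = -16)
(Z + A)² = (-2 - 16)² = (-18)² = 324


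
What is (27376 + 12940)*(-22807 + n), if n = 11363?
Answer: -461376304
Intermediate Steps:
(27376 + 12940)*(-22807 + n) = (27376 + 12940)*(-22807 + 11363) = 40316*(-11444) = -461376304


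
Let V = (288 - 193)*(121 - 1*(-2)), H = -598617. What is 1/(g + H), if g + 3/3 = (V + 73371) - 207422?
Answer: -1/720984 ≈ -1.3870e-6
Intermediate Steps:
V = 11685 (V = 95*(121 + 2) = 95*123 = 11685)
g = -122367 (g = -1 + ((11685 + 73371) - 207422) = -1 + (85056 - 207422) = -1 - 122366 = -122367)
1/(g + H) = 1/(-122367 - 598617) = 1/(-720984) = -1/720984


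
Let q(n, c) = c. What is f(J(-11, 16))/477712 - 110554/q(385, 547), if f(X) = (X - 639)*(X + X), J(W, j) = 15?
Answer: -3301450768/16331779 ≈ -202.15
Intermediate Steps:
f(X) = 2*X*(-639 + X) (f(X) = (-639 + X)*(2*X) = 2*X*(-639 + X))
f(J(-11, 16))/477712 - 110554/q(385, 547) = (2*15*(-639 + 15))/477712 - 110554/547 = (2*15*(-624))*(1/477712) - 110554*1/547 = -18720*1/477712 - 110554/547 = -1170/29857 - 110554/547 = -3301450768/16331779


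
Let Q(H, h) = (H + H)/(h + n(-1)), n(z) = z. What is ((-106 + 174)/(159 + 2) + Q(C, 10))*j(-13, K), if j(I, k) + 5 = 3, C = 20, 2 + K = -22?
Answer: -14104/1449 ≈ -9.7336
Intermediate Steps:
K = -24 (K = -2 - 22 = -24)
j(I, k) = -2 (j(I, k) = -5 + 3 = -2)
Q(H, h) = 2*H/(-1 + h) (Q(H, h) = (H + H)/(h - 1) = (2*H)/(-1 + h) = 2*H/(-1 + h))
((-106 + 174)/(159 + 2) + Q(C, 10))*j(-13, K) = ((-106 + 174)/(159 + 2) + 2*20/(-1 + 10))*(-2) = (68/161 + 2*20/9)*(-2) = (68*(1/161) + 2*20*(⅑))*(-2) = (68/161 + 40/9)*(-2) = (7052/1449)*(-2) = -14104/1449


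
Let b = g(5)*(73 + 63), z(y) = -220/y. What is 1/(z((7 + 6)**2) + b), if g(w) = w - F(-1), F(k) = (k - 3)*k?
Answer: 169/22764 ≈ 0.0074240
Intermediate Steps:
F(k) = k*(-3 + k) (F(k) = (-3 + k)*k = k*(-3 + k))
g(w) = -4 + w (g(w) = w - (-1)*(-3 - 1) = w - (-1)*(-4) = w - 1*4 = w - 4 = -4 + w)
b = 136 (b = (-4 + 5)*(73 + 63) = 1*136 = 136)
1/(z((7 + 6)**2) + b) = 1/(-220/(7 + 6)**2 + 136) = 1/(-220/(13**2) + 136) = 1/(-220/169 + 136) = 1/(22764/169) = 169/22764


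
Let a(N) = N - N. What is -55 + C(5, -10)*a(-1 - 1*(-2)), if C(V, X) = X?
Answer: -55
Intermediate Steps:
a(N) = 0
-55 + C(5, -10)*a(-1 - 1*(-2)) = -55 - 10*0 = -55 + 0 = -55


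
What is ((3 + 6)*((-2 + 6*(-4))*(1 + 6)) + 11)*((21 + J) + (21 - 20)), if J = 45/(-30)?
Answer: -66707/2 ≈ -33354.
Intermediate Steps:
J = -3/2 (J = 45*(-1/30) = -3/2 ≈ -1.5000)
((3 + 6)*((-2 + 6*(-4))*(1 + 6)) + 11)*((21 + J) + (21 - 20)) = ((3 + 6)*((-2 + 6*(-4))*(1 + 6)) + 11)*((21 - 3/2) + (21 - 20)) = (9*((-2 - 24)*7) + 11)*(39/2 + 1) = (9*(-26*7) + 11)*(41/2) = (9*(-182) + 11)*(41/2) = (-1638 + 11)*(41/2) = -1627*41/2 = -66707/2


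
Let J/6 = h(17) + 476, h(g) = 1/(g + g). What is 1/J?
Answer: 17/48555 ≈ 0.00035012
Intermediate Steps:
h(g) = 1/(2*g)
J = 48555/17 (J = 6*((½)/17 + 476) = 6*((½)*(1/17) + 476) = 6*(1/34 + 476) = 6*(16185/34) = 48555/17 ≈ 2856.2)
1/J = 1/(48555/17) = 17/48555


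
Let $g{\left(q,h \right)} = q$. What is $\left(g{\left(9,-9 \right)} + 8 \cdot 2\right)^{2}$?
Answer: $625$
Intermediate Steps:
$\left(g{\left(9,-9 \right)} + 8 \cdot 2\right)^{2} = \left(9 + 8 \cdot 2\right)^{2} = \left(9 + 16\right)^{2} = 25^{2} = 625$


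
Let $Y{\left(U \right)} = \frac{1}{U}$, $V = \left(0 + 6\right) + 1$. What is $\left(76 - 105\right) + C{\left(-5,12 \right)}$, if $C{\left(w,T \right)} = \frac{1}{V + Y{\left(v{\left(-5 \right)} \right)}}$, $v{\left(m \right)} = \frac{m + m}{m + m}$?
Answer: $- \frac{231}{8} \approx -28.875$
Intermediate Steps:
$v{\left(m \right)} = 1$ ($v{\left(m \right)} = \frac{2 m}{2 m} = 2 m \frac{1}{2 m} = 1$)
$V = 7$ ($V = 6 + 1 = 7$)
$C{\left(w,T \right)} = \frac{1}{8}$ ($C{\left(w,T \right)} = \frac{1}{7 + 1^{-1}} = \frac{1}{7 + 1} = \frac{1}{8}$)
$\left(76 - 105\right) + C{\left(-5,12 \right)} = \left(76 - 105\right) + \frac{1}{8} = -29 + \frac{1}{8} = - \frac{231}{8}$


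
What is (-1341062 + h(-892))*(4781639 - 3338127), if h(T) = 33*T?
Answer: -1978330308976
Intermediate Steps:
(-1341062 + h(-892))*(4781639 - 3338127) = (-1341062 + 33*(-892))*(4781639 - 3338127) = (-1341062 - 29436)*1443512 = -1370498*1443512 = -1978330308976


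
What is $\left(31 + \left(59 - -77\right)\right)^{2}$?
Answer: $27889$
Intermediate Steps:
$\left(31 + \left(59 - -77\right)\right)^{2} = \left(31 + \left(59 + 77\right)\right)^{2} = \left(31 + 136\right)^{2} = 167^{2} = 27889$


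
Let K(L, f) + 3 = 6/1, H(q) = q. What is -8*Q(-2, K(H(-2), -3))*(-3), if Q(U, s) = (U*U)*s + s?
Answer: 360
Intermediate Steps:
K(L, f) = 3 (K(L, f) = -3 + 6/1 = -3 + 6*1 = -3 + 6 = 3)
Q(U, s) = s + s*U**2 (Q(U, s) = U**2*s + s = s*U**2 + s = s + s*U**2)
-8*Q(-2, K(H(-2), -3))*(-3) = -24*(1 + (-2)**2)*(-3) = -24*(1 + 4)*(-3) = -24*5*(-3) = -8*15*(-3) = -120*(-3) = 360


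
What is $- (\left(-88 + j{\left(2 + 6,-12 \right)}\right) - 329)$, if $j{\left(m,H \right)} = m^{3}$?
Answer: $-95$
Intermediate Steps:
$- (\left(-88 + j{\left(2 + 6,-12 \right)}\right) - 329) = - (\left(-88 + \left(2 + 6\right)^{3}\right) - 329) = - (\left(-88 + 8^{3}\right) - 329) = - (\left(-88 + 512\right) - 329) = - (424 - 329) = \left(-1\right) 95 = -95$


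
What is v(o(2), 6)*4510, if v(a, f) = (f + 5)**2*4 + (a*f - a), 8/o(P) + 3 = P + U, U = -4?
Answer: 2146760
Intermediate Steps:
o(P) = 8/(-7 + P) (o(P) = 8/(-3 + (P - 4)) = 8/(-3 + (-4 + P)) = 8/(-7 + P))
v(a, f) = -a + 4*(5 + f)**2 + a*f (v(a, f) = (5 + f)**2*4 + (-a + a*f) = 4*(5 + f)**2 + (-a + a*f) = -a + 4*(5 + f)**2 + a*f)
v(o(2), 6)*4510 = (-8/(-7 + 2) + 4*(5 + 6)**2 + (8/(-7 + 2))*6)*4510 = (-8/(-5) + 4*11**2 + (8/(-5))*6)*4510 = (-8*(-1)/5 + 4*121 + (8*(-1/5))*6)*4510 = (-1*(-8/5) + 484 - 8/5*6)*4510 = (8/5 + 484 - 48/5)*4510 = 476*4510 = 2146760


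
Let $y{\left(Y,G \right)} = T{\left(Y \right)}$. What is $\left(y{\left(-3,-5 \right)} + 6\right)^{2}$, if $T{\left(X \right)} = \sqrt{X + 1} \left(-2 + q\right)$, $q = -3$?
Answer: $\left(6 - 5 i \sqrt{2}\right)^{2} \approx -14.0 - 84.853 i$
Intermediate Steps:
$T{\left(X \right)} = - 5 \sqrt{1 + X}$ ($T{\left(X \right)} = \sqrt{X + 1} \left(-2 - 3\right) = \sqrt{1 + X} \left(-5\right) = - 5 \sqrt{1 + X}$)
$y{\left(Y,G \right)} = - 5 \sqrt{1 + Y}$
$\left(y{\left(-3,-5 \right)} + 6\right)^{2} = \left(- 5 \sqrt{1 - 3} + 6\right)^{2} = \left(- 5 \sqrt{-2} + 6\right)^{2} = \left(- 5 i \sqrt{2} + 6\right)^{2} = \left(6 - 5 i \sqrt{2}\right)^{2}$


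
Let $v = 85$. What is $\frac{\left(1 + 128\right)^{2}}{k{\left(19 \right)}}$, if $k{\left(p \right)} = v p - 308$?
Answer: $\frac{16641}{1307} \approx 12.732$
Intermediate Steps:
$k{\left(p \right)} = -308 + 85 p$ ($k{\left(p \right)} = 85 p - 308 = -308 + 85 p$)
$\frac{\left(1 + 128\right)^{2}}{k{\left(19 \right)}} = \frac{\left(1 + 128\right)^{2}}{-308 + 85 \cdot 19} = \frac{129^{2}}{-308 + 1615} = \frac{16641}{1307}$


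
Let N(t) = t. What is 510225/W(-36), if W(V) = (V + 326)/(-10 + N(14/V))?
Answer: -6360805/348 ≈ -18278.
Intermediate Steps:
W(V) = (326 + V)/(-10 + 14/V) (W(V) = (V + 326)/(-10 + 14/V) = (326 + V)/(-10 + 14/V))
510225/W(-36) = 510225/((-1*(-36)*(326 - 36)/(-14 + 10*(-36)))) = 510225/((-1*(-36)*290/(-14 - 360))) = 510225/((-1*(-36)*290/(-374))) = 510225/((-1*(-36)*(-1/374)*290)) = 510225/(-5220/187) = 510225*(-187/5220) = -6360805/348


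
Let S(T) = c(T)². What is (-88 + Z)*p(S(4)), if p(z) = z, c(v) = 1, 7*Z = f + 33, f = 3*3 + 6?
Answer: -568/7 ≈ -81.143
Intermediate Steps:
f = 15 (f = 9 + 6 = 15)
Z = 48/7 (Z = (15 + 33)/7 = (⅐)*48 = 48/7 ≈ 6.8571)
S(T) = 1 (S(T) = 1² = 1)
(-88 + Z)*p(S(4)) = (-88 + 48/7)*1 = -568/7*1 = -568/7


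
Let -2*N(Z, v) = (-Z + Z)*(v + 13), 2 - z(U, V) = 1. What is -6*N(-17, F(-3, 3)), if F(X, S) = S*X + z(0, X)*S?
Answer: 0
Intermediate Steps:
z(U, V) = 1 (z(U, V) = 2 - 1*1 = 2 - 1 = 1)
F(X, S) = S + S*X (F(X, S) = S*X + 1*S = S*X + S = S + S*X)
N(Z, v) = 0 (N(Z, v) = -(-Z + Z)*(v + 13)/2 = -0*(13 + v) = -1/2*0 = 0)
-6*N(-17, F(-3, 3)) = -6*0 = 0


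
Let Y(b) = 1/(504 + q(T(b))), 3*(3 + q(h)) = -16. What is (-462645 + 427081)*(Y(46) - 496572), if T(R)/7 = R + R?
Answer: 26260548679404/1487 ≈ 1.7660e+10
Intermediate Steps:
T(R) = 14*R (T(R) = 7*(R + R) = 7*(2*R) = 14*R)
q(h) = -25/3 (q(h) = -3 + (1/3)*(-16) = -3 - 16/3 = -25/3)
Y(b) = 3/1487 (Y(b) = 1/(504 - 25/3) = 1/(1487/3) = 3/1487)
(-462645 + 427081)*(Y(46) - 496572) = (-462645 + 427081)*(3/1487 - 496572) = -35564*(-738402561/1487) = 26260548679404/1487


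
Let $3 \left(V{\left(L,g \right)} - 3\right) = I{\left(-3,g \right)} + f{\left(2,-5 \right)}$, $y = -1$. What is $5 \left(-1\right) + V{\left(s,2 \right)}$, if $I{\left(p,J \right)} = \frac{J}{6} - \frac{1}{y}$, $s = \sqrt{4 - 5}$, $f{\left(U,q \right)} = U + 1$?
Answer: $- \frac{5}{9} \approx -0.55556$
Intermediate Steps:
$f{\left(U,q \right)} = 1 + U$
$s = i$ ($s = \sqrt{-1} = i \approx 1.0 i$)
$I{\left(p,J \right)} = 1 + \frac{J}{6}$ ($I{\left(p,J \right)} = \frac{J}{6} - \frac{1}{-1} = J \frac{1}{6} - -1 = \frac{J}{6} + 1 = 1 + \frac{J}{6}$)
$V{\left(L,g \right)} = \frac{13}{3} + \frac{g}{18}$ ($V{\left(L,g \right)} = 3 + \frac{\left(1 + \frac{g}{6}\right) + \left(1 + 2\right)}{3} = 3 + \frac{\left(1 + \frac{g}{6}\right) + 3}{3} = 3 + \frac{4 + \frac{g}{6}}{3} = 3 + \left(\frac{4}{3} + \frac{g}{18}\right) = \frac{13}{3} + \frac{g}{18}$)
$5 \left(-1\right) + V{\left(s,2 \right)} = 5 \left(-1\right) + \left(\frac{13}{3} + \frac{1}{18} \cdot 2\right) = -5 + \left(\frac{13}{3} + \frac{1}{9}\right) = -5 + \frac{40}{9} = - \frac{5}{9}$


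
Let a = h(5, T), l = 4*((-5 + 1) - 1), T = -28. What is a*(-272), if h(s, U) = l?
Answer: 5440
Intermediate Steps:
l = -20 (l = 4*(-4 - 1) = 4*(-5) = -20)
h(s, U) = -20
a = -20
a*(-272) = -20*(-272) = 5440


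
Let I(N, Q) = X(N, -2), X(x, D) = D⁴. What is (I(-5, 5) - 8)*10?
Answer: 80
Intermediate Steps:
I(N, Q) = 16 (I(N, Q) = (-2)⁴ = 16)
(I(-5, 5) - 8)*10 = (16 - 8)*10 = 8*10 = 80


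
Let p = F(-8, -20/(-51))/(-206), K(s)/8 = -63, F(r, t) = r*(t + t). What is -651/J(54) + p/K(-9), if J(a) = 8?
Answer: -215441449/2647512 ≈ -81.375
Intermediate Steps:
F(r, t) = 2*r*t (F(r, t) = r*(2*t) = 2*r*t)
K(s) = -504 (K(s) = 8*(-63) = -504)
p = 160/5253 (p = (2*(-8)*(-20/(-51)))/(-206) = (2*(-8)*(-20*(-1/51)))*(-1/206) = (2*(-8)*(20/51))*(-1/206) = -320/51*(-1/206) = 160/5253 ≈ 0.030459)
-651/J(54) + p/K(-9) = -651/8 + (160/5253)/(-504) = -651*⅛ + (160/5253)*(-1/504) = -651/8 - 20/330939 = -215441449/2647512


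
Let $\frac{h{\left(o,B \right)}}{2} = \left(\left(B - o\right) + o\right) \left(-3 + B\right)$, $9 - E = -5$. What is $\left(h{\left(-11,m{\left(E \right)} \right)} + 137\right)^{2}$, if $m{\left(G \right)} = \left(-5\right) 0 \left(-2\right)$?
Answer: $18769$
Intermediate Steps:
$E = 14$ ($E = 9 - -5 = 9 + 5 = 14$)
$m{\left(G \right)} = 0$ ($m{\left(G \right)} = 0 \left(-2\right) = 0$)
$h{\left(o,B \right)} = 2 B \left(-3 + B\right)$ ($h{\left(o,B \right)} = 2 \left(\left(B - o\right) + o\right) \left(-3 + B\right) = 2 B \left(-3 + B\right)$)
$\left(h{\left(-11,m{\left(E \right)} \right)} + 137\right)^{2} = \left(2 \cdot 0 \left(-3 + 0\right) + 137\right)^{2} = \left(2 \cdot 0 \left(-3\right) + 137\right)^{2} = \left(0 + 137\right)^{2} = 137^{2} = 18769$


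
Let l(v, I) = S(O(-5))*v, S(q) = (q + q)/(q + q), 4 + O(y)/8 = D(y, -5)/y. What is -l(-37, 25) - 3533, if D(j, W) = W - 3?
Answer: -3496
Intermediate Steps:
D(j, W) = -3 + W
O(y) = -32 - 64/y (O(y) = -32 + 8*((-3 - 5)/y) = -32 + 8*(-8/y) = -32 - 64/y)
S(q) = 1 (S(q) = (2*q)/((2*q)) = (2*q)*(1/(2*q)) = 1)
l(v, I) = v (l(v, I) = 1*v = v)
-l(-37, 25) - 3533 = -1*(-37) - 3533 = 37 - 3533 = -3496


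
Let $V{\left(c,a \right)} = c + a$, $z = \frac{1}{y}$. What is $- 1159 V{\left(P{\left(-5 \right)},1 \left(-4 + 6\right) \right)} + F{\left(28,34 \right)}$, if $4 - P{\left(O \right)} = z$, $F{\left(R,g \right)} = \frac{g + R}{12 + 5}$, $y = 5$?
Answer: $- \frac{571077}{85} \approx -6718.6$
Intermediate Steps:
$F{\left(R,g \right)} = \frac{R}{17} + \frac{g}{17}$ ($F{\left(R,g \right)} = \frac{R + g}{17} = \left(R + g\right) \frac{1}{17} = \frac{R}{17} + \frac{g}{17}$)
$z = \frac{1}{5} \approx 0.2$
$P{\left(O \right)} = \frac{19}{5}$ ($P{\left(O \right)} = 4 - \frac{1}{5} = \frac{19}{5}$)
$V{\left(c,a \right)} = a + c$
$- 1159 V{\left(P{\left(-5 \right)},1 \left(-4 + 6\right) \right)} + F{\left(28,34 \right)} = - 1159 \left(1 \left(-4 + 6\right) + \frac{19}{5}\right) + \left(\frac{1}{17} \cdot 28 + \frac{1}{17} \cdot 34\right) = - 1159 \left(1 \cdot 2 + \frac{19}{5}\right) + \left(\frac{28}{17} + 2\right) = - 1159 \left(2 + \frac{19}{5}\right) + \frac{62}{17} = \left(-1159\right) \frac{29}{5} + \frac{62}{17} = - \frac{33611}{5} + \frac{62}{17} = - \frac{571077}{85}$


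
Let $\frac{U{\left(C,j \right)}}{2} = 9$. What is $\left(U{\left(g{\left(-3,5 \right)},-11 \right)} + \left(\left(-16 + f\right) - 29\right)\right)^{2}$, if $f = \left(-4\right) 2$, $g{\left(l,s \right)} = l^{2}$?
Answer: $1225$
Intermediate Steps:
$f = -8$
$U{\left(C,j \right)} = 18$ ($U{\left(C,j \right)} = 2 \cdot 9 = 18$)
$\left(U{\left(g{\left(-3,5 \right)},-11 \right)} + \left(\left(-16 + f\right) - 29\right)\right)^{2} = \left(18 - 53\right)^{2} = \left(-35\right)^{2} = 1225$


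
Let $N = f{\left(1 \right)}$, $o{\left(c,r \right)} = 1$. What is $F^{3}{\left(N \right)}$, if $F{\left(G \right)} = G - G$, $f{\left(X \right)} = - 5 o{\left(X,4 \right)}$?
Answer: $0$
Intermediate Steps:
$f{\left(X \right)} = -5$ ($f{\left(X \right)} = \left(-5\right) 1 = -5$)
$N = -5$
$F{\left(G \right)} = 0$
$F^{3}{\left(N \right)} = 0^{3} = 0$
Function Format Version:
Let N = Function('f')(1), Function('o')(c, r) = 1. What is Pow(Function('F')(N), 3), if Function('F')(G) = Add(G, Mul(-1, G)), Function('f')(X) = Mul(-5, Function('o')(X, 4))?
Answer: 0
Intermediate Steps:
Function('f')(X) = -5 (Function('f')(X) = Mul(-5, 1) = -5)
N = -5
Function('F')(G) = 0
Pow(Function('F')(N), 3) = Pow(0, 3) = 0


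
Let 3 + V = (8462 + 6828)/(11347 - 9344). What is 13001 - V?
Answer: 26031722/2003 ≈ 12996.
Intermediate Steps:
V = 9281/2003 (V = -3 + (8462 + 6828)/(11347 - 9344) = -3 + 15290/2003 = 9281/2003 ≈ 4.6336)
13001 - V = 13001 - 1*9281/2003 = 13001 - 9281/2003 = 26031722/2003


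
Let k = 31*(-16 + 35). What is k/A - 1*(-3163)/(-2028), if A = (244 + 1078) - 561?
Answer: -1212551/1543308 ≈ -0.78568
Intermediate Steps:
k = 589 (k = 31*19 = 589)
A = 761 (A = 1322 - 561 = 761)
k/A - 1*(-3163)/(-2028) = 589/761 - 1*(-3163)/(-2028) = 589*(1/761) + 3163*(-1/2028) = 589/761 - 3163/2028 = -1212551/1543308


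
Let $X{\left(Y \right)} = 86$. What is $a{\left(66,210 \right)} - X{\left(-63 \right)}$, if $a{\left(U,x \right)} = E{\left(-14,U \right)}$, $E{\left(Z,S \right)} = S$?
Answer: $-20$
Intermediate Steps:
$a{\left(U,x \right)} = U$
$a{\left(66,210 \right)} - X{\left(-63 \right)} = 66 - 86 = -20$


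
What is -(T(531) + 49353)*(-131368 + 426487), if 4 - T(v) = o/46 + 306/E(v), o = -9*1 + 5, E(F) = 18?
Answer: -334907533818/23 ≈ -1.4561e+10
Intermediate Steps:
o = -4 (o = -9 + 5 = -4)
T(v) = -297/23 (T(v) = 4 - (-4/46 + 306/18) = 4 - (-4*1/46 + 306*(1/18)) = 4 - (-2/23 + 17) = 4 - 1*389/23 = 4 - 389/23 = -297/23)
-(T(531) + 49353)*(-131368 + 426487) = -(-297/23 + 49353)*(-131368 + 426487) = -1134822*295119/23 = -1*334907533818/23 = -334907533818/23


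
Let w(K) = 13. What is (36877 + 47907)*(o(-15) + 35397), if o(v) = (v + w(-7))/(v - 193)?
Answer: 39014300822/13 ≈ 3.0011e+9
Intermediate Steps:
o(v) = (13 + v)/(-193 + v) (o(v) = (v + 13)/(v - 193) = (13 + v)/(-193 + v))
(36877 + 47907)*(o(-15) + 35397) = (36877 + 47907)*((13 - 15)/(-193 - 15) + 35397) = 84784*(-2/(-208) + 35397) = 84784*(-1/208*(-2) + 35397) = 84784*(1/104 + 35397) = 84784*(3681289/104) = 39014300822/13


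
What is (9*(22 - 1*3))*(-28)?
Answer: -4788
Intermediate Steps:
(9*(22 - 1*3))*(-28) = (9*(22 - 3))*(-28) = (9*19)*(-28) = 171*(-28) = -4788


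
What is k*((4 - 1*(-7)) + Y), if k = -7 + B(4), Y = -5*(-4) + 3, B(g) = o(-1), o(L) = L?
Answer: -272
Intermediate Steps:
B(g) = -1
Y = 23 (Y = 20 + 3 = 23)
k = -8 (k = -7 - 1 = -8)
k*((4 - 1*(-7)) + Y) = -8*((4 - 1*(-7)) + 23) = -8*((4 + 7) + 23) = -8*(11 + 23) = -8*34 = -272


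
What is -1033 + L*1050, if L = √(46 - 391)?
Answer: -1033 + 1050*I*√345 ≈ -1033.0 + 19503.0*I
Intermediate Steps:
L = I*√345 (L = √(-345) = I*√345 ≈ 18.574*I)
-1033 + L*1050 = -1033 + (I*√345)*1050 = -1033 + 1050*I*√345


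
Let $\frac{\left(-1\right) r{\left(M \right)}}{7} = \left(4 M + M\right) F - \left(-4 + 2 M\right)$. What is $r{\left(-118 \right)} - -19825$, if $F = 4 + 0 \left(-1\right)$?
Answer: $34665$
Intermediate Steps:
$F = 4$ ($F = 4 + 0 = 4$)
$r{\left(M \right)} = -28 - 126 M$ ($r{\left(M \right)} = - 7 \left(\left(4 M + M\right) 4 - \left(-4 + 2 M\right)\right) = - 7 \left(5 M 4 - \left(-4 + 2 M\right)\right) = - 7 \left(20 M - \left(-4 + 2 M\right)\right) = - 7 \left(4 + 18 M\right) = -28 - 126 M$)
$r{\left(-118 \right)} - -19825 = \left(-28 - -14868\right) - -19825 = \left(-28 + 14868\right) + 19825 = 14840 + 19825 = 34665$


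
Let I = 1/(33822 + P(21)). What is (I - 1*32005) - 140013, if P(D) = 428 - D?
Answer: -5888004121/34229 ≈ -1.7202e+5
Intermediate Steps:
I = 1/34229 (I = 1/(33822 + (428 - 1*21)) = 1/(33822 + (428 - 21)) = 1/(33822 + 407) = 1/34229 ≈ 2.9215e-5)
(I - 1*32005) - 140013 = (1/34229 - 1*32005) - 140013 = (1/34229 - 32005) - 140013 = -1095499144/34229 - 140013 = -5888004121/34229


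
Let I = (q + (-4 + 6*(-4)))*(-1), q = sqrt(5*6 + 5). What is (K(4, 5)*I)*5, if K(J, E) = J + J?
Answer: 1120 - 40*sqrt(35) ≈ 883.36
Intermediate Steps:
K(J, E) = 2*J
q = sqrt(35) (q = sqrt(30 + 5) = sqrt(35) ≈ 5.9161)
I = 28 - sqrt(35) (I = (sqrt(35) + (-4 + 6*(-4)))*(-1) = (sqrt(35) + (-4 - 24))*(-1) = (sqrt(35) - 28)*(-1) = (-28 + sqrt(35))*(-1) = 28 - sqrt(35) ≈ 22.084)
(K(4, 5)*I)*5 = ((2*4)*(28 - sqrt(35)))*5 = (8*(28 - sqrt(35)))*5 = (224 - 8*sqrt(35))*5 = 1120 - 40*sqrt(35)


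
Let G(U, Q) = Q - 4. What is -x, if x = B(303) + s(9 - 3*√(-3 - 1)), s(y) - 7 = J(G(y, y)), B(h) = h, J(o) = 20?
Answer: -330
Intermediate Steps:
G(U, Q) = -4 + Q (G(U, Q) = Q - 1*4 = Q - 4 = -4 + Q)
s(y) = 27 (s(y) = 7 + 20 = 27)
x = 330 (x = 303 + 27 = 330)
-x = -1*330 = -330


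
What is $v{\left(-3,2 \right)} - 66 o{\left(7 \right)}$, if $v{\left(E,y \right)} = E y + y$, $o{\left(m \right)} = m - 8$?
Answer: $62$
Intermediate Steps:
$o{\left(m \right)} = -8 + m$
$v{\left(E,y \right)} = y + E y$
$v{\left(-3,2 \right)} - 66 o{\left(7 \right)} = 2 \left(1 - 3\right) - 66 \left(-8 + 7\right) = 2 \left(-2\right) - -66 = -4 + 66 = 62$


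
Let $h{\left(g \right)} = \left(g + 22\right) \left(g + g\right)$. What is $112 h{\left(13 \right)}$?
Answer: $101920$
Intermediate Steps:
$h{\left(g \right)} = 2 g \left(22 + g\right)$ ($h{\left(g \right)} = \left(22 + g\right) 2 g = 2 g \left(22 + g\right)$)
$112 h{\left(13 \right)} = 112 \cdot 2 \cdot 13 \left(22 + 13\right) = 112 \cdot 2 \cdot 13 \cdot 35 = 112 \cdot 910 = 101920$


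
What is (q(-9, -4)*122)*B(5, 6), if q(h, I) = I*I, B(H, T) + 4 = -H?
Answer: -17568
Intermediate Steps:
B(H, T) = -4 - H
q(h, I) = I²
(q(-9, -4)*122)*B(5, 6) = ((-4)²*122)*(-4 - 1*5) = (16*122)*(-4 - 5) = 1952*(-9) = -17568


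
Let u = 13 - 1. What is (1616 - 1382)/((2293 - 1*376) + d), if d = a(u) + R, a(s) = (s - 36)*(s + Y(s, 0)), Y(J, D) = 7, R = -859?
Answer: 117/301 ≈ 0.38870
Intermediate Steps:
u = 12
a(s) = (-36 + s)*(7 + s) (a(s) = (s - 36)*(s + 7) = (-36 + s)*(7 + s))
d = -1315 (d = (-252 + 12² - 29*12) - 859 = (-252 + 144 - 348) - 859 = -456 - 859 = -1315)
(1616 - 1382)/((2293 - 1*376) + d) = (1616 - 1382)/((2293 - 1*376) - 1315) = 234/((2293 - 376) - 1315) = 234/(1917 - 1315) = 234/602 = 234*(1/602) = 117/301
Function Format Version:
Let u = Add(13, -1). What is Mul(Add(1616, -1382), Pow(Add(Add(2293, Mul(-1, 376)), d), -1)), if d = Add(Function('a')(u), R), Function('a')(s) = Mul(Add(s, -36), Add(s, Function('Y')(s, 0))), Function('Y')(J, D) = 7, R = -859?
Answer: Rational(117, 301) ≈ 0.38870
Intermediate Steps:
u = 12
Function('a')(s) = Mul(Add(-36, s), Add(7, s)) (Function('a')(s) = Mul(Add(s, -36), Add(s, 7)) = Mul(Add(-36, s), Add(7, s)))
d = -1315 (d = Add(Add(-252, Pow(12, 2), Mul(-29, 12)), -859) = Add(Add(-252, 144, -348), -859) = Add(-456, -859) = -1315)
Mul(Add(1616, -1382), Pow(Add(Add(2293, Mul(-1, 376)), d), -1)) = Mul(Add(1616, -1382), Pow(Add(Add(2293, Mul(-1, 376)), -1315), -1)) = Mul(234, Pow(Add(Add(2293, -376), -1315), -1)) = Mul(234, Pow(Add(1917, -1315), -1)) = Mul(234, Pow(602, -1)) = Mul(234, Rational(1, 602)) = Rational(117, 301)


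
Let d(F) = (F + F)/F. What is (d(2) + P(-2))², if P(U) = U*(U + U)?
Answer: 100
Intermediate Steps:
P(U) = 2*U² (P(U) = U*(2*U) = 2*U²)
d(F) = 2 (d(F) = (2*F)/F = 2)
(d(2) + P(-2))² = (2 + 2*(-2)²)² = (2 + 2*4)² = (2 + 8)² = 10² = 100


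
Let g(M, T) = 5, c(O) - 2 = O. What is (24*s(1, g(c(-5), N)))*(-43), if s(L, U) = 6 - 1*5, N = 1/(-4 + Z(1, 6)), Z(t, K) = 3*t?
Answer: -1032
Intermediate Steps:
c(O) = 2 + O
N = -1 (N = 1/(-4 + 3*1) = 1/(-4 + 3) = 1/(-1) = -1)
s(L, U) = 1 (s(L, U) = 6 - 5 = 1)
(24*s(1, g(c(-5), N)))*(-43) = (24*1)*(-43) = 24*(-43) = -1032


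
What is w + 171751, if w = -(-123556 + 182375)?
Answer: 112932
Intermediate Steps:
w = -58819 (w = -1*58819 = -58819)
w + 171751 = -58819 + 171751 = 112932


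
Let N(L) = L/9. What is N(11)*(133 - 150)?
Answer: -187/9 ≈ -20.778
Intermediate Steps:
N(L) = L/9 (N(L) = L*(⅑) = L/9)
N(11)*(133 - 150) = ((⅑)*11)*(133 - 150) = (11/9)*(-17) = -187/9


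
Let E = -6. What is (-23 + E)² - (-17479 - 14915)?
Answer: 33235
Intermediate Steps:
(-23 + E)² - (-17479 - 14915) = (-23 - 6)² - (-17479 - 14915) = (-29)² - 1*(-32394) = 841 + 32394 = 33235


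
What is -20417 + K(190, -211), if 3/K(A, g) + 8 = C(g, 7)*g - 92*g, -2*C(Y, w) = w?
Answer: -822498839/40285 ≈ -20417.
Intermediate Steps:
C(Y, w) = -w/2
K(A, g) = 3/(-8 - 191*g/2) (K(A, g) = 3/(-8 + ((-1/2*7)*g - 92*g)) = 3/(-8 + (-7*g/2 - 92*g)) = 3/(-8 - 191*g/2))
-20417 + K(190, -211) = -20417 - 6/(16 + 191*(-211)) = -20417 - 6/(16 - 40301) = -20417 - 6/(-40285) = -20417 - 6*(-1/40285) = -20417 + 6/40285 = -822498839/40285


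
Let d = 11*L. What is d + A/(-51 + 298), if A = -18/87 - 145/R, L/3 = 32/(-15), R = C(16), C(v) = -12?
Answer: -30235847/429780 ≈ -70.352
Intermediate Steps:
R = -12
L = -32/5 (L = 3*(32/(-15)) = 3*(32*(-1/15)) = 3*(-32/15) = -32/5 ≈ -6.4000)
d = -352/5 (d = 11*(-32/5) = -352/5 ≈ -70.400)
A = 4133/348 (A = -18/87 - 145/(-12) = -18*1/87 - 145*(-1/12) = -6/29 + 145/12 = 4133/348 ≈ 11.876)
d + A/(-51 + 298) = -352/5 + 4133/(348*(-51 + 298)) = -352/5 + (4133/348)/247 = -352/5 + (4133/348)*(1/247) = -352/5 + 4133/85956 = -30235847/429780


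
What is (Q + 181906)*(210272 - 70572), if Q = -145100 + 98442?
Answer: 18894145600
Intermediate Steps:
Q = -46658
(Q + 181906)*(210272 - 70572) = (-46658 + 181906)*(210272 - 70572) = 135248*139700 = 18894145600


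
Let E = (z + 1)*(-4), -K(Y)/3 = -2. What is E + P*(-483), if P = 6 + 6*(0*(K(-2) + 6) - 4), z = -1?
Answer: 8694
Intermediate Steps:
K(Y) = 6 (K(Y) = -3*(-2) = 6)
E = 0 (E = (-1 + 1)*(-4) = 0*(-4) = 0)
P = -18 (P = 6 + 6*(0*(6 + 6) - 4) = 6 + 6*(0*12 - 4) = 6 + 6*(0 - 4) = 6 + 6*(-4) = 6 - 24 = -18)
E + P*(-483) = 0 - 18*(-483) = 0 + 8694 = 8694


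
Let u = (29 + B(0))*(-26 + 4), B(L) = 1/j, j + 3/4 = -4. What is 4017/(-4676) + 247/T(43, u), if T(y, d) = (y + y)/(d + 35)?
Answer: -345722117/201068 ≈ -1719.4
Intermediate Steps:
j = -19/4 (j = -3/4 - 4 = -19/4 ≈ -4.7500)
B(L) = -4/19 (B(L) = 1/(-19/4) = -4/19)
u = -12034/19 (u = (29 - 4/19)*(-26 + 4) = (547/19)*(-22) = -12034/19 ≈ -633.37)
T(y, d) = 2*y/(35 + d) (T(y, d) = (2*y)/(35 + d) = 2*y/(35 + d))
4017/(-4676) + 247/T(43, u) = 4017/(-4676) + 247/((2*43/(35 - 12034/19))) = 4017*(-1/4676) + 247/((2*43/(-11369/19))) = -4017/4676 + 247/((2*43*(-19/11369))) = -4017/4676 + 247/(-1634/11369) = -4017/4676 + 247*(-11369/1634) = -4017/4676 - 147797/86 = -345722117/201068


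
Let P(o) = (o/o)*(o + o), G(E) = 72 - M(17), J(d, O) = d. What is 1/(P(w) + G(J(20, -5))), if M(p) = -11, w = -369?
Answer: -1/655 ≈ -0.0015267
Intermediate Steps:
G(E) = 83 (G(E) = 72 - 1*(-11) = 72 + 11 = 83)
P(o) = 2*o (P(o) = 1*(2*o) = 2*o)
1/(P(w) + G(J(20, -5))) = 1/(2*(-369) + 83) = 1/(-738 + 83) = 1/(-655) = -1/655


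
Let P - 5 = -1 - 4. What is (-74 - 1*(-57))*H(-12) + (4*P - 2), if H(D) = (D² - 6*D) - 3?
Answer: -3623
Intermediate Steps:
P = 0 (P = 5 + (-1 - 4) = 5 - 5 = 0)
H(D) = -3 + D² - 6*D
(-74 - 1*(-57))*H(-12) + (4*P - 2) = (-74 - 1*(-57))*(-3 + (-12)² - 6*(-12)) + (4*0 - 2) = (-74 + 57)*(-3 + 144 + 72) + (0 - 2) = -17*213 - 2 = -3621 - 2 = -3623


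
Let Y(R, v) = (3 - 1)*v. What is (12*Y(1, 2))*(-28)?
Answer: -1344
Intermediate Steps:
Y(R, v) = 2*v
(12*Y(1, 2))*(-28) = (12*(2*2))*(-28) = (12*4)*(-28) = 48*(-28) = -1344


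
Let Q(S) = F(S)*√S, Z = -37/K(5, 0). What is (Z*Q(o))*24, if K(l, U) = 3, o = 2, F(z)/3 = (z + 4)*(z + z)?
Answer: -21312*√2 ≈ -30140.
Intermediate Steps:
F(z) = 6*z*(4 + z) (F(z) = 3*((z + 4)*(z + z)) = 3*((4 + z)*(2*z)) = 3*(2*z*(4 + z)) = 6*z*(4 + z))
Z = -37/3 ≈ -12.333
Q(S) = 6*S^(3/2)*(4 + S) (Q(S) = (6*S*(4 + S))*√S = 6*S^(3/2)*(4 + S))
(Z*Q(o))*24 = -74*2^(3/2)*(4 + 2)*24 = -74*2*√2*6*24 = -888*√2*24 = -21312*√2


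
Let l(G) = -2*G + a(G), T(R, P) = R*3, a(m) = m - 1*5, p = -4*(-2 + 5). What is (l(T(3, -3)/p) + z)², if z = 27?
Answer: 8281/16 ≈ 517.56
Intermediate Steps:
p = -12 (p = -4*3 = -12)
a(m) = -5 + m (a(m) = m - 5 = -5 + m)
T(R, P) = 3*R
l(G) = -5 - G (l(G) = -2*G + (-5 + G) = -5 - G)
(l(T(3, -3)/p) + z)² = ((-5 - 3*3/(-12)) + 27)² = ((-5 - 9*(-1)/12) + 27)² = ((-5 - 1*(-¾)) + 27)² = ((-5 + ¾) + 27)² = (-17/4 + 27)² = (91/4)² = 8281/16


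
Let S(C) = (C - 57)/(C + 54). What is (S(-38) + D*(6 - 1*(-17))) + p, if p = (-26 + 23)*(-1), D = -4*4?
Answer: -5935/16 ≈ -370.94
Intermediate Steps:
D = -16
S(C) = (-57 + C)/(54 + C)
p = 3 (p = -3*(-1) = 3)
(S(-38) + D*(6 - 1*(-17))) + p = ((-57 - 38)/(54 - 38) - 16*(6 - 1*(-17))) + 3 = (-95/16 - 16*(6 + 17)) + 3 = ((1/16)*(-95) - 16*23) + 3 = (-95/16 - 368) + 3 = -5983/16 + 3 = -5935/16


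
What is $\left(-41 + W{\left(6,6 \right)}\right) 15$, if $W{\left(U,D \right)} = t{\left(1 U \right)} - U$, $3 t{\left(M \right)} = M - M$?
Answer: $-705$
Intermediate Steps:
$t{\left(M \right)} = 0$ ($t{\left(M \right)} = \frac{M - M}{3} = \frac{1}{3} \cdot 0 = 0$)
$W{\left(U,D \right)} = - U$ ($W{\left(U,D \right)} = 0 - U = - U$)
$\left(-41 + W{\left(6,6 \right)}\right) 15 = \left(-41 - 6\right) 15 = \left(-47\right) 15 = -705$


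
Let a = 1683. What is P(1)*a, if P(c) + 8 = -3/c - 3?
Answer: -23562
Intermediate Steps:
P(c) = -11 - 3/c (P(c) = -8 + (-3/c - 3) = -8 + (-3 - 3/c) = -11 - 3/c)
P(1)*a = (-11 - 3/1)*1683 = (-11 - 3*1)*1683 = (-11 - 3)*1683 = -14*1683 = -23562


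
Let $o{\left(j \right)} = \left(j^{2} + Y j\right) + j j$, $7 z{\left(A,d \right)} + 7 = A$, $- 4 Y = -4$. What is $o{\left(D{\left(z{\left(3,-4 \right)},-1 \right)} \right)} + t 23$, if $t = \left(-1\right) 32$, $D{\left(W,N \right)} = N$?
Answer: $-735$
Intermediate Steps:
$Y = 1$ ($Y = \left(- \frac{1}{4}\right) \left(-4\right) = 1$)
$z{\left(A,d \right)} = -1 + \frac{A}{7}$
$o{\left(j \right)} = j + 2 j^{2}$ ($o{\left(j \right)} = \left(j^{2} + 1 j\right) + j j = \left(j^{2} + j\right) + j^{2} = \left(j + j^{2}\right) + j^{2} = j + 2 j^{2}$)
$t = -32$
$o{\left(D{\left(z{\left(3,-4 \right)},-1 \right)} \right)} + t 23 = - (1 + 2 \left(-1\right)) - 736 = - (1 - 2) - 736 = \left(-1\right) \left(-1\right) - 736 = 1 - 736 = -735$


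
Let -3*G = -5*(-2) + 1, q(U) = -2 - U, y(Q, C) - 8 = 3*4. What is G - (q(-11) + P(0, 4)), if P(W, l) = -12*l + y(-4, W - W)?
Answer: 46/3 ≈ 15.333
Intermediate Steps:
y(Q, C) = 20 (y(Q, C) = 8 + 3*4 = 8 + 12 = 20)
P(W, l) = 20 - 12*l (P(W, l) = -12*l + 20 = 20 - 12*l)
G = -11/3 (G = -(-5*(-2) + 1)/3 = -(10 + 1)/3 = -1/3*11 = -11/3 ≈ -3.6667)
G - (q(-11) + P(0, 4)) = -11/3 - ((-2 - 1*(-11)) + (20 - 12*4)) = -11/3 - ((-2 + 11) + (20 - 48)) = -11/3 - (9 - 28) = -11/3 - 1*(-19) = -11/3 + 19 = 46/3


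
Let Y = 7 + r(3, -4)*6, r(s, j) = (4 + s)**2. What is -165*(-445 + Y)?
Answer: 23760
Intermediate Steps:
Y = 301 (Y = 7 + (4 + 3)**2*6 = 7 + 7**2*6 = 7 + 49*6 = 7 + 294 = 301)
-165*(-445 + Y) = -165*(-445 + 301) = -165*(-144) = 23760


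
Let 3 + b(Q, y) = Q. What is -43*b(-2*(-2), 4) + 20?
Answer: -23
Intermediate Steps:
b(Q, y) = -3 + Q
-43*b(-2*(-2), 4) + 20 = -43*(-3 - 2*(-2)) + 20 = -43*(-3 + 4) + 20 = -43*1 + 20 = -43 + 20 = -23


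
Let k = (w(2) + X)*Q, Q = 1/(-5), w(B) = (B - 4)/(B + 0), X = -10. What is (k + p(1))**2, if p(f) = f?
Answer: 256/25 ≈ 10.240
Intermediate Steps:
w(B) = (-4 + B)/B
Q = -1/5 (Q = 1*(-1/5) = -1/5 ≈ -0.20000)
k = 11/5 (k = ((-4 + 2)/2 - 10)*(-1/5) = ((1/2)*(-2) - 10)*(-1/5) = (-1 - 10)*(-1/5) = -11*(-1/5) = 11/5 ≈ 2.2000)
(k + p(1))**2 = (11/5 + 1)**2 = (16/5)**2 = 256/25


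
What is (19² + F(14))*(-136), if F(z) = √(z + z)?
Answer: -49096 - 272*√7 ≈ -49816.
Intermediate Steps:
F(z) = √2*√z (F(z) = √(2*z) = √2*√z)
(19² + F(14))*(-136) = (19² + √2*√14)*(-136) = (361 + 2*√7)*(-136) = -49096 - 272*√7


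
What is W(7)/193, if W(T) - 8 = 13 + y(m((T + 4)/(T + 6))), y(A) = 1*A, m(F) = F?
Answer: 284/2509 ≈ 0.11319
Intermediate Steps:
y(A) = A
W(T) = 21 + (4 + T)/(6 + T) (W(T) = 8 + (13 + (T + 4)/(T + 6)) = 8 + (13 + (4 + T)/(6 + T)) = 21 + (4 + T)/(6 + T))
W(7)/193 = (2*(65 + 11*7)/(6 + 7))/193 = (2*(65 + 77)/13)*(1/193) = (2*(1/13)*142)*(1/193) = (284/13)*(1/193) = 284/2509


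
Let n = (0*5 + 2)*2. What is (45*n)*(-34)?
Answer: -6120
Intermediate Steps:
n = 4 (n = (0 + 2)*2 = 2*2 = 4)
(45*n)*(-34) = (45*4)*(-34) = 180*(-34) = -6120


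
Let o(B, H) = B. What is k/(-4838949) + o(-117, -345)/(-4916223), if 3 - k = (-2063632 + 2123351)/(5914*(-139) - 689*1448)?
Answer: 8573625071795/369999253977375258 ≈ 2.3172e-5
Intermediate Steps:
k = 5518873/1819718 (k = 3 - (-2063632 + 2123351)/(5914*(-139) - 689*1448) = 3 - 59719/(-822046 - 997672) = 3 - 59719/(-1819718) = 3 - 59719*(-1)/1819718 = 3 - 1*(-59719/1819718) = 3 + 59719/1819718 = 5518873/1819718 ≈ 3.0328)
k/(-4838949) + o(-117, -345)/(-4916223) = (5518873/1819718)/(-4838949) - 117/(-4916223) = (5518873/1819718)*(-1/4838949) - 117*(-1/4916223) = -5518873/8805522596382 + 1/42019 = 8573625071795/369999253977375258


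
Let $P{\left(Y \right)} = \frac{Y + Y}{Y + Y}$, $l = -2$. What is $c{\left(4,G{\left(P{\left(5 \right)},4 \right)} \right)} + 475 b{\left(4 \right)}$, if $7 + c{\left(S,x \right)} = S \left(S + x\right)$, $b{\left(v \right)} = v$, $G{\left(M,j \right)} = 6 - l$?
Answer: $1941$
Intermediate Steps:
$P{\left(Y \right)} = 1$ ($P{\left(Y \right)} = \frac{2 Y}{2 Y} = 2 Y \frac{1}{2 Y} = 1$)
$G{\left(M,j \right)} = 8$ ($G{\left(M,j \right)} = 6 - -2 = 6 + 2 = 8$)
$c{\left(S,x \right)} = -7 + S \left(S + x\right)$
$c{\left(4,G{\left(P{\left(5 \right)},4 \right)} \right)} + 475 b{\left(4 \right)} = \left(-7 + 4^{2} + 4 \cdot 8\right) + 475 \cdot 4 = \left(-7 + 16 + 32\right) + 1900 = 41 + 1900 = 1941$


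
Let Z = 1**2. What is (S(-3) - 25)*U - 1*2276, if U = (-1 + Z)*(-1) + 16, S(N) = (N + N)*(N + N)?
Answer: -2100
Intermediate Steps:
Z = 1
S(N) = 4*N**2 (S(N) = (2*N)*(2*N) = 4*N**2)
U = 16 (U = (-1 + 1)*(-1) + 16 = 0*(-1) + 16 = 0 + 16 = 16)
(S(-3) - 25)*U - 1*2276 = (4*(-3)**2 - 25)*16 - 1*2276 = (4*9 - 25)*16 - 2276 = (36 - 25)*16 - 2276 = 11*16 - 2276 = 176 - 2276 = -2100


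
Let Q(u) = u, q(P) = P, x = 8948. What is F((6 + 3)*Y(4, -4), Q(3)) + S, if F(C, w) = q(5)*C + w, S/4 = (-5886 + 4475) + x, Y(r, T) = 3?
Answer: 30286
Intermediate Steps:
S = 30148 (S = 4*((-5886 + 4475) + 8948) = 4*(-1411 + 8948) = 4*7537 = 30148)
F(C, w) = w + 5*C (F(C, w) = 5*C + w = w + 5*C)
F((6 + 3)*Y(4, -4), Q(3)) + S = (3 + 5*((6 + 3)*3)) + 30148 = (3 + 5*(9*3)) + 30148 = (3 + 5*27) + 30148 = (3 + 135) + 30148 = 138 + 30148 = 30286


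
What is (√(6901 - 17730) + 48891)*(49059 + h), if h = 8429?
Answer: 2810645808 + 402416*I*√221 ≈ 2.8106e+9 + 5.9823e+6*I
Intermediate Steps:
(√(6901 - 17730) + 48891)*(49059 + h) = (√(6901 - 17730) + 48891)*(49059 + 8429) = (√(-10829) + 48891)*57488 = (7*I*√221 + 48891)*57488 = (48891 + 7*I*√221)*57488 = 2810645808 + 402416*I*√221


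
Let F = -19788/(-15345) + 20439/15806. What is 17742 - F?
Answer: 1434190914119/80847690 ≈ 17739.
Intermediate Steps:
F = 208801861/80847690 (F = -19788*(-1/15345) + 20439*(1/15806) = 6596/5115 + 20439/15806 = 208801861/80847690 ≈ 2.5827)
17742 - F = 17742 - 1*208801861/80847690 = 17742 - 208801861/80847690 = 1434190914119/80847690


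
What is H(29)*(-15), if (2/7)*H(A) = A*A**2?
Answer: -2560845/2 ≈ -1.2804e+6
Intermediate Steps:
H(A) = 7*A**3/2 (H(A) = 7*(A*A**2)/2 = 7*A**3/2)
H(29)*(-15) = ((7/2)*29**3)*(-15) = ((7/2)*24389)*(-15) = (170723/2)*(-15) = -2560845/2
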